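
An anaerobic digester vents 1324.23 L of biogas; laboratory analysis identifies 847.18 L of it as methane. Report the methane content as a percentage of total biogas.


CH4% = V_CH4 / V_total * 100
= 847.18 / 1324.23 * 100
= 63.9753%

63.9753%


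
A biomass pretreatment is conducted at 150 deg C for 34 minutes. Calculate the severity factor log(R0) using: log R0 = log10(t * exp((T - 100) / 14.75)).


logR0 = log10(t * exp((T - 100) / 14.75))
= log10(34 * exp((150 - 100) / 14.75))
= 3.0037

3.0037


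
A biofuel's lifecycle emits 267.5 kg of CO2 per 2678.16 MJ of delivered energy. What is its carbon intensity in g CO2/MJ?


CI = CO2 * 1000 / E
= 267.5 * 1000 / 2678.16
= 99.8820 g CO2/MJ

99.8820 g CO2/MJ


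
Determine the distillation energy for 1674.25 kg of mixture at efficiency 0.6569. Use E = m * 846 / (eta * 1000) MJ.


E = m * 846 / (eta * 1000)
= 1674.25 * 846 / (0.6569 * 1000)
= 2156.2118 MJ

2156.2118 MJ


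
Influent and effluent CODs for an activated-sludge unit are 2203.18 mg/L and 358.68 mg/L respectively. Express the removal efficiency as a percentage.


eta = (COD_in - COD_out) / COD_in * 100
= (2203.18 - 358.68) / 2203.18 * 100
= 83.7199%

83.7199%


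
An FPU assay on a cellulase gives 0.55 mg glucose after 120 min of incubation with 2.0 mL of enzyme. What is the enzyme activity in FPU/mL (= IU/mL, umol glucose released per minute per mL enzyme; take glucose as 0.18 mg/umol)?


Activity = glucose_mg / (0.18 mg/umol * V_mL * t_min)
= 0.55 / (0.18 * 2.0 * 120)
= 0.0127 FPU/mL

0.0127 FPU/mL


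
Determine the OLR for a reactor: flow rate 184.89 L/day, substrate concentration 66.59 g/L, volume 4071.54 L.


OLR = Q * S / V
= 184.89 * 66.59 / 4071.54
= 3.0239 g/L/day

3.0239 g/L/day


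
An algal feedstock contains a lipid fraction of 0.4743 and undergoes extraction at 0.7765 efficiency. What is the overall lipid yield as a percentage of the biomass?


Y = lipid_content * extraction_eff * 100
= 0.4743 * 0.7765 * 100
= 36.8294%

36.8294%


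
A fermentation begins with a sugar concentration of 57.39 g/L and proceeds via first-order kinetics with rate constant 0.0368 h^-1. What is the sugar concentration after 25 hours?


S = S0 * exp(-k * t)
S = 57.39 * exp(-0.0368 * 25)
S = 22.8710 g/L

22.8710 g/L


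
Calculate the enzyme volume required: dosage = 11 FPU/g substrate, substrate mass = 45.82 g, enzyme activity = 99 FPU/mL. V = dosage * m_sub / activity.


V = dosage * m_sub / activity
V = 11 * 45.82 / 99
V = 5.0911 mL

5.0911 mL


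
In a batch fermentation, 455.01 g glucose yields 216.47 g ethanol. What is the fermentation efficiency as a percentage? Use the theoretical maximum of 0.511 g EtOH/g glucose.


Fermentation efficiency = (actual / (0.511 * glucose)) * 100
= (216.47 / (0.511 * 455.01)) * 100
= 93.1013%

93.1013%


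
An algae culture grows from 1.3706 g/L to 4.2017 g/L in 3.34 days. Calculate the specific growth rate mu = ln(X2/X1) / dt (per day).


mu = ln(X2/X1) / dt
= ln(4.2017/1.3706) / 3.34
= 0.3354 per day

0.3354 per day


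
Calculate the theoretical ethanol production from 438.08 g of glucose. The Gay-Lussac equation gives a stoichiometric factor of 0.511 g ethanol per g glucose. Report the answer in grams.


Theoretical ethanol yield: m_EtOH = 0.511 * m_glucose
m_EtOH = 0.511 * 438.08 = 223.8589 g

223.8589 g


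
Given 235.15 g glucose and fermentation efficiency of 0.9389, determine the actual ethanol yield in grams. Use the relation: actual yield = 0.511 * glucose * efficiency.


Actual ethanol: m = 0.511 * 235.15 * 0.9389
m = 112.8198 g

112.8198 g


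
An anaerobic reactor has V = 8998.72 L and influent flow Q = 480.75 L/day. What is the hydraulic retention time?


HRT = V / Q
= 8998.72 / 480.75
= 18.7181 days

18.7181 days


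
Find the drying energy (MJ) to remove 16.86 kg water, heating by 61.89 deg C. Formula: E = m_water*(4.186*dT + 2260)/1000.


E = m_water * (4.186 * dT + 2260) / 1000
= 16.86 * (4.186 * 61.89 + 2260) / 1000
= 42.4715 MJ

42.4715 MJ


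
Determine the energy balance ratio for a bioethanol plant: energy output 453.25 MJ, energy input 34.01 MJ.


EROI = E_out / E_in
= 453.25 / 34.01
= 13.3270

13.3270


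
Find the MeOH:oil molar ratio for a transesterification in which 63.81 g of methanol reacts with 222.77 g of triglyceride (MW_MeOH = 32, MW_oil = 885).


Molar ratio = n_MeOH / n_oil = (MeOH/32) / (oil/885) = (MeOH * 885) / (32 * oil)
= (63.81 * 885) / (32 * 222.77)
= 7.9218

7.9218


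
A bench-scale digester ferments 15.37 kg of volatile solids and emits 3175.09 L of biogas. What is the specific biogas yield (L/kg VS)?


Y = V / VS
= 3175.09 / 15.37
= 206.5771 L/kg VS

206.5771 L/kg VS


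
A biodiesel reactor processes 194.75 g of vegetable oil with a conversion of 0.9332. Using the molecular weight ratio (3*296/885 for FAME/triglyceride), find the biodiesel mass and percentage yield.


m_FAME = oil * conv * (3 * 296 / 885) = oil * conv * (888/885)
= 194.75 * 0.9332 * 888 / 885
= 182.3568 g
Y = m_FAME / oil * 100 = conv * (888/885) * 100
= 0.9332 * 888 / 885 * 100
= 93.64%

182.3568 g FAME; Y = 93.64%


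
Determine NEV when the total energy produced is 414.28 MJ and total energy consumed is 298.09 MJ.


NEV = E_out - E_in
= 414.28 - 298.09
= 116.1900 MJ

116.1900 MJ


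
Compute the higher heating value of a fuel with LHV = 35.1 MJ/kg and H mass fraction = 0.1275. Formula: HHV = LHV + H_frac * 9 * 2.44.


HHV = LHV + H_frac * 9 * 2.44
= 35.1 + 0.1275 * 9 * 2.44
= 37.8999 MJ/kg

37.8999 MJ/kg


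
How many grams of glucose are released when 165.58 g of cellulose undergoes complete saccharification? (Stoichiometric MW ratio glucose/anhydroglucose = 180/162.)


glucose = cellulose * 180/162
= 165.58 * 180/162
= 183.9778 g

183.9778 g


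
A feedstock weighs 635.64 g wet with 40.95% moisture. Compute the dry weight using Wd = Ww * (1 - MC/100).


Wd = Ww * (1 - MC/100)
= 635.64 * (1 - 40.95/100)
= 375.3454 g

375.3454 g


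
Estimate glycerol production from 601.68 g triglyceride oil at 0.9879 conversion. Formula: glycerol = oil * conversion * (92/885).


glycerol = oil * conv * (92/885)
= 601.68 * 0.9879 * 92 / 885
= 61.7907 g

61.7907 g


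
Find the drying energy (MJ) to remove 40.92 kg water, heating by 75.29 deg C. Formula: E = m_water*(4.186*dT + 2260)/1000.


E = m_water * (4.186 * dT + 2260) / 1000
= 40.92 * (4.186 * 75.29 + 2260) / 1000
= 105.3757 MJ

105.3757 MJ


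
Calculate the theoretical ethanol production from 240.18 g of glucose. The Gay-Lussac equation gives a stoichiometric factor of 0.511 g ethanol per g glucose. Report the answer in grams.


Theoretical ethanol yield: m_EtOH = 0.511 * m_glucose
m_EtOH = 0.511 * 240.18 = 122.7320 g

122.7320 g


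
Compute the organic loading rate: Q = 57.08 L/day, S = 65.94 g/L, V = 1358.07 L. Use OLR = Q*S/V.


OLR = Q * S / V
= 57.08 * 65.94 / 1358.07
= 2.7715 g/L/day

2.7715 g/L/day


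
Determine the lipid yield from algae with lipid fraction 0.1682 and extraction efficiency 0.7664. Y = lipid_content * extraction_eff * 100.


Y = lipid_content * extraction_eff * 100
= 0.1682 * 0.7664 * 100
= 12.8908%

12.8908%


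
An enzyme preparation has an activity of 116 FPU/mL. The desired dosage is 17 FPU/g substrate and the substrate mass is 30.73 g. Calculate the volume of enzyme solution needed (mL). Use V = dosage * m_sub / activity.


V = dosage * m_sub / activity
V = 17 * 30.73 / 116
V = 4.5035 mL

4.5035 mL


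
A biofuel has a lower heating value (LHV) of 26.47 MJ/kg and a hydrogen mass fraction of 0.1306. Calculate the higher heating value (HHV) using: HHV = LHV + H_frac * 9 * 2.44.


HHV = LHV + H_frac * 9 * 2.44
= 26.47 + 0.1306 * 9 * 2.44
= 29.3380 MJ/kg

29.3380 MJ/kg


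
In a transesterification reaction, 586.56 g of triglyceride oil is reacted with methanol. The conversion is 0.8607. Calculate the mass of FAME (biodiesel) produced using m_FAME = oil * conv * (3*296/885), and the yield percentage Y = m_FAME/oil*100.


m_FAME = oil * conv * (3 * 296 / 885) = oil * conv * (888/885)
= 586.56 * 0.8607 * 888 / 885
= 506.5636 g
Y = m_FAME / oil * 100 = conv * (888/885) * 100
= 0.8607 * 888 / 885 * 100
= 86.36%

506.5636 g FAME; Y = 86.36%


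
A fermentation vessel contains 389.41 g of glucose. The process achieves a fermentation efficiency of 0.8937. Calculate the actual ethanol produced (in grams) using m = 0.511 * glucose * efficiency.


Actual ethanol: m = 0.511 * 389.41 * 0.8937
m = 177.8360 g

177.8360 g


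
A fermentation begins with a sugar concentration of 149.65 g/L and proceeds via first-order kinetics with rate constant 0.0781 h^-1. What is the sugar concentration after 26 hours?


S = S0 * exp(-k * t)
S = 149.65 * exp(-0.0781 * 26)
S = 19.6426 g/L

19.6426 g/L


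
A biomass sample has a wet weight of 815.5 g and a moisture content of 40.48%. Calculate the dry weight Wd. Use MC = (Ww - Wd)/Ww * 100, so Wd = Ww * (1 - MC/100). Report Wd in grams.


Wd = Ww * (1 - MC/100)
= 815.5 * (1 - 40.48/100)
= 485.3856 g

485.3856 g


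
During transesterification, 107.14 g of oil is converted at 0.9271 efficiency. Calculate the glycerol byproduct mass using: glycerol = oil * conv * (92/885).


glycerol = oil * conv * (92/885)
= 107.14 * 0.9271 * 92 / 885
= 10.3258 g

10.3258 g


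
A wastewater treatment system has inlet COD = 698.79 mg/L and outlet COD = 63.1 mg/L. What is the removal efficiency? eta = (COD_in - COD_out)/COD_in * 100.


eta = (COD_in - COD_out) / COD_in * 100
= (698.79 - 63.1) / 698.79 * 100
= 90.9701%

90.9701%


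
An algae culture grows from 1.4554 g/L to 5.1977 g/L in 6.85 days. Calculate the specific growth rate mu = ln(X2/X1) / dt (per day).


mu = ln(X2/X1) / dt
= ln(5.1977/1.4554) / 6.85
= 0.1858 per day

0.1858 per day


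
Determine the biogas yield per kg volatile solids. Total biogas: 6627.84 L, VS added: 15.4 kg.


Y = V / VS
= 6627.84 / 15.4
= 430.3792 L/kg VS

430.3792 L/kg VS


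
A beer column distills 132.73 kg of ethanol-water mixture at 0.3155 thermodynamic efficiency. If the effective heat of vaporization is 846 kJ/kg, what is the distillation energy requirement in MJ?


E = m * 846 / (eta * 1000)
= 132.73 * 846 / (0.3155 * 1000)
= 355.9099 MJ

355.9099 MJ


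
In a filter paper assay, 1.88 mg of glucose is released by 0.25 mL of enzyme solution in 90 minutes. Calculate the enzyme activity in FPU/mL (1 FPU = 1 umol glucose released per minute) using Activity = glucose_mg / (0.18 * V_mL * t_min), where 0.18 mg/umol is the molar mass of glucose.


Activity = glucose_mg / (0.18 mg/umol * V_mL * t_min)
= 1.88 / (0.18 * 0.25 * 90)
= 0.4642 FPU/mL

0.4642 FPU/mL


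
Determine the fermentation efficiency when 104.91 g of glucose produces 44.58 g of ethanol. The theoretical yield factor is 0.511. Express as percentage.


Fermentation efficiency = (actual / (0.511 * glucose)) * 100
= (44.58 / (0.511 * 104.91)) * 100
= 83.1577%

83.1577%


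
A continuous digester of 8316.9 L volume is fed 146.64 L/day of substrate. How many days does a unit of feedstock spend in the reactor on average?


HRT = V / Q
= 8316.9 / 146.64
= 56.7164 days

56.7164 days


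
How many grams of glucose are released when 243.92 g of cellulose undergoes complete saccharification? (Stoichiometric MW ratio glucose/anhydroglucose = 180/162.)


glucose = cellulose * 180/162
= 243.92 * 180/162
= 271.0222 g

271.0222 g


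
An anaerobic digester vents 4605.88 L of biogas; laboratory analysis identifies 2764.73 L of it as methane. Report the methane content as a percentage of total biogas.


CH4% = V_CH4 / V_total * 100
= 2764.73 / 4605.88 * 100
= 60.0261%

60.0261%


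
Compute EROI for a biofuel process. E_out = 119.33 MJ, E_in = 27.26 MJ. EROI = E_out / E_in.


EROI = E_out / E_in
= 119.33 / 27.26
= 4.3775

4.3775


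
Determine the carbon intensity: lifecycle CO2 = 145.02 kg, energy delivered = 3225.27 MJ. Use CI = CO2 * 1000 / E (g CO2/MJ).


CI = CO2 * 1000 / E
= 145.02 * 1000 / 3225.27
= 44.9637 g CO2/MJ

44.9637 g CO2/MJ


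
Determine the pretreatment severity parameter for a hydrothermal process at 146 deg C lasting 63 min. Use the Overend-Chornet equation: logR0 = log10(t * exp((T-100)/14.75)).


logR0 = log10(t * exp((T - 100) / 14.75))
= log10(63 * exp((146 - 100) / 14.75))
= 3.1538

3.1538


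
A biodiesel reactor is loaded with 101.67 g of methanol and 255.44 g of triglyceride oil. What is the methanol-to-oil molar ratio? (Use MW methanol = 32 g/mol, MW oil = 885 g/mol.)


Molar ratio = n_MeOH / n_oil = (MeOH/32) / (oil/885) = (MeOH * 885) / (32 * oil)
= (101.67 * 885) / (32 * 255.44)
= 11.0077

11.0077


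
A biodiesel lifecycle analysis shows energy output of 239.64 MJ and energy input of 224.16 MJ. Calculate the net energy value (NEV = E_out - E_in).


NEV = E_out - E_in
= 239.64 - 224.16
= 15.4800 MJ

15.4800 MJ


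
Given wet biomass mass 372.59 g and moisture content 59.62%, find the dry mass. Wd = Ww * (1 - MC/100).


Wd = Ww * (1 - MC/100)
= 372.59 * (1 - 59.62/100)
= 150.4518 g

150.4518 g


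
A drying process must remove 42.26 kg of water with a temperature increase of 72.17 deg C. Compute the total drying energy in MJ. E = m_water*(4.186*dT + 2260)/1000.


E = m_water * (4.186 * dT + 2260) / 1000
= 42.26 * (4.186 * 72.17 + 2260) / 1000
= 108.2745 MJ

108.2745 MJ


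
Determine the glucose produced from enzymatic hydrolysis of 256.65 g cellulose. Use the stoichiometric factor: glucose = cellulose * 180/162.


glucose = cellulose * 180/162
= 256.65 * 180/162
= 285.1667 g

285.1667 g


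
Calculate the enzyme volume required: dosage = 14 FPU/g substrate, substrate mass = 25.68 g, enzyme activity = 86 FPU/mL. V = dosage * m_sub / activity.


V = dosage * m_sub / activity
V = 14 * 25.68 / 86
V = 4.1805 mL

4.1805 mL


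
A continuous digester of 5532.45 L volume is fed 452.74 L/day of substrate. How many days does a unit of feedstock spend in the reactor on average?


HRT = V / Q
= 5532.45 / 452.74
= 12.2199 days

12.2199 days


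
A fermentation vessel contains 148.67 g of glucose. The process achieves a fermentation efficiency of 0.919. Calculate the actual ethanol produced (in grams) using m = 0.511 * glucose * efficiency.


Actual ethanol: m = 0.511 * 148.67 * 0.919
m = 69.8168 g

69.8168 g


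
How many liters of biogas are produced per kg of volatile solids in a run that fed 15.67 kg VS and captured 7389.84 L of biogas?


Y = V / VS
= 7389.84 / 15.67
= 471.5916 L/kg VS

471.5916 L/kg VS


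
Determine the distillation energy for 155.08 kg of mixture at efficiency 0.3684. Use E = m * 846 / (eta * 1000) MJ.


E = m * 846 / (eta * 1000)
= 155.08 * 846 / (0.3684 * 1000)
= 356.1283 MJ

356.1283 MJ


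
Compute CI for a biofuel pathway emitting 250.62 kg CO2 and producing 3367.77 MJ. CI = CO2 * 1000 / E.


CI = CO2 * 1000 / E
= 250.62 * 1000 / 3367.77
= 74.4172 g CO2/MJ

74.4172 g CO2/MJ


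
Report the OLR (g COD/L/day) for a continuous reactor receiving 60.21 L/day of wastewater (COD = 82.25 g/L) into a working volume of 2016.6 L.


OLR = Q * S / V
= 60.21 * 82.25 / 2016.6
= 2.4558 g/L/day

2.4558 g/L/day


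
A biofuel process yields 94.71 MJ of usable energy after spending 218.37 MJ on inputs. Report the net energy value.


NEV = E_out - E_in
= 94.71 - 218.37
= -123.6600 MJ

-123.6600 MJ


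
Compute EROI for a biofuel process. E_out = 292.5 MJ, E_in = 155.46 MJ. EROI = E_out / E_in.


EROI = E_out / E_in
= 292.5 / 155.46
= 1.8815

1.8815


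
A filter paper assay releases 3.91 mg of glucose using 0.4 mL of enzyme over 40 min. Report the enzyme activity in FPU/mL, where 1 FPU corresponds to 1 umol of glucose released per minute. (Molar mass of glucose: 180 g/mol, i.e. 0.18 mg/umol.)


Activity = glucose_mg / (0.18 mg/umol * V_mL * t_min)
= 3.91 / (0.18 * 0.4 * 40)
= 1.3576 FPU/mL

1.3576 FPU/mL


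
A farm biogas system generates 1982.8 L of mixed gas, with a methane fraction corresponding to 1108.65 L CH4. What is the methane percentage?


CH4% = V_CH4 / V_total * 100
= 1108.65 / 1982.8 * 100
= 55.9134%

55.9134%


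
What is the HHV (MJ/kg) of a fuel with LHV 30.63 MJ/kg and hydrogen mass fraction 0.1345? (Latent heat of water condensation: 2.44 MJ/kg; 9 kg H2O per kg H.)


HHV = LHV + H_frac * 9 * 2.44
= 30.63 + 0.1345 * 9 * 2.44
= 33.5836 MJ/kg

33.5836 MJ/kg


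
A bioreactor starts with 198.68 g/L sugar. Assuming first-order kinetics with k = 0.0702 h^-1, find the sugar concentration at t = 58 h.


S = S0 * exp(-k * t)
S = 198.68 * exp(-0.0702 * 58)
S = 3.3875 g/L

3.3875 g/L


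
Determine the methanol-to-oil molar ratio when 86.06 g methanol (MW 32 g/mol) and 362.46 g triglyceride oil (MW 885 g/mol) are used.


Molar ratio = n_MeOH / n_oil = (MeOH/32) / (oil/885) = (MeOH * 885) / (32 * oil)
= (86.06 * 885) / (32 * 362.46)
= 6.5665

6.5665


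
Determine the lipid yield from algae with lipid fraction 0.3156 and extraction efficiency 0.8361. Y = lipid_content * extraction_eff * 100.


Y = lipid_content * extraction_eff * 100
= 0.3156 * 0.8361 * 100
= 26.3873%

26.3873%


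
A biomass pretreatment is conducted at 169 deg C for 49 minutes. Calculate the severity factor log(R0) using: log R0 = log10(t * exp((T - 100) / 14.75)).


logR0 = log10(t * exp((T - 100) / 14.75))
= log10(49 * exp((169 - 100) / 14.75))
= 3.7218

3.7218


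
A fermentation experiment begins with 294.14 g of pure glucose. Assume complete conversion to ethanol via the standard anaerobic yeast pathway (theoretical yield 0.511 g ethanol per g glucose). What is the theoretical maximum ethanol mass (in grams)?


Theoretical ethanol yield: m_EtOH = 0.511 * m_glucose
m_EtOH = 0.511 * 294.14 = 150.3055 g

150.3055 g


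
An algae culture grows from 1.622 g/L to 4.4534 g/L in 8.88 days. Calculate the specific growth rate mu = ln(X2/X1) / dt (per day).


mu = ln(X2/X1) / dt
= ln(4.4534/1.622) / 8.88
= 0.1137 per day

0.1137 per day


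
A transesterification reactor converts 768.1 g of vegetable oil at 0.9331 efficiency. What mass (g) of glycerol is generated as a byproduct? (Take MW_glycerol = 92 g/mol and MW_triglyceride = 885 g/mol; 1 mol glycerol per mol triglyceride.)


glycerol = oil * conv * (92/885)
= 768.1 * 0.9331 * 92 / 885
= 74.5059 g

74.5059 g


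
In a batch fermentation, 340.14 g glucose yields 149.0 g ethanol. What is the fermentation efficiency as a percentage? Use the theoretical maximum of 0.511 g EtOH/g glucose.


Fermentation efficiency = (actual / (0.511 * glucose)) * 100
= (149.0 / (0.511 * 340.14)) * 100
= 85.7250%

85.7250%


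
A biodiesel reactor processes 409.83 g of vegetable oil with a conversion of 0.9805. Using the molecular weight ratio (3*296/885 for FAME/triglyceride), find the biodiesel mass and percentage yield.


m_FAME = oil * conv * (3 * 296 / 885) = oil * conv * (888/885)
= 409.83 * 0.9805 * 888 / 885
= 403.2005 g
Y = m_FAME / oil * 100 = conv * (888/885) * 100
= 0.9805 * 888 / 885 * 100
= 98.38%

403.2005 g FAME; Y = 98.38%


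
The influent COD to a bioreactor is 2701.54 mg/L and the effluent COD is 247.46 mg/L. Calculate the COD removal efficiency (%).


eta = (COD_in - COD_out) / COD_in * 100
= (2701.54 - 247.46) / 2701.54 * 100
= 90.8400%

90.8400%


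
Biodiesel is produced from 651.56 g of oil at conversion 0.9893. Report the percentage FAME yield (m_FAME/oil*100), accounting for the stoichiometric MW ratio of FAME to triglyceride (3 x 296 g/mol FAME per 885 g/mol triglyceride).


m_FAME = oil * conv * (3 * 296 / 885) = oil * conv * (888/885)
= 651.56 * 0.9893 * 888 / 885
= 646.7734 g
Y = m_FAME / oil * 100 = conv * (888/885) * 100
= 0.9893 * 888 / 885 * 100
= 99.27%

99.27%


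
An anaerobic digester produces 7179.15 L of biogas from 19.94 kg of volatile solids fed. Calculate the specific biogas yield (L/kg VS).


Y = V / VS
= 7179.15 / 19.94
= 360.0376 L/kg VS

360.0376 L/kg VS


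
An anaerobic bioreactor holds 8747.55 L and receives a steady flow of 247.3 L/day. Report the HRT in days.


HRT = V / Q
= 8747.55 / 247.3
= 35.3722 days

35.3722 days


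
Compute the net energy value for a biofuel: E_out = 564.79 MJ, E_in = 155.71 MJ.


NEV = E_out - E_in
= 564.79 - 155.71
= 409.0800 MJ

409.0800 MJ


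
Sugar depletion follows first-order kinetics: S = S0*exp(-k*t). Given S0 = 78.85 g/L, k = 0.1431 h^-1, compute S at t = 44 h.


S = S0 * exp(-k * t)
S = 78.85 * exp(-0.1431 * 44)
S = 0.1453 g/L

0.1453 g/L


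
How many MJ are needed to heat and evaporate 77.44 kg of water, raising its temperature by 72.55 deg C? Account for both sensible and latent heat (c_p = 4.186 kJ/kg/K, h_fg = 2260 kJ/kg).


E = m_water * (4.186 * dT + 2260) / 1000
= 77.44 * (4.186 * 72.55 + 2260) / 1000
= 198.5325 MJ

198.5325 MJ


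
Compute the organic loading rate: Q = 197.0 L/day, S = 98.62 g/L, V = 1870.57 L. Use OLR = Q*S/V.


OLR = Q * S / V
= 197.0 * 98.62 / 1870.57
= 10.3862 g/L/day

10.3862 g/L/day


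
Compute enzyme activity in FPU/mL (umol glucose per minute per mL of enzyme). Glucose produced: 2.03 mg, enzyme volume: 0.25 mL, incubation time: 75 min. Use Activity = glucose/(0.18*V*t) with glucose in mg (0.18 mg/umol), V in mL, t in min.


Activity = glucose_mg / (0.18 mg/umol * V_mL * t_min)
= 2.03 / (0.18 * 0.25 * 75)
= 0.6015 FPU/mL

0.6015 FPU/mL


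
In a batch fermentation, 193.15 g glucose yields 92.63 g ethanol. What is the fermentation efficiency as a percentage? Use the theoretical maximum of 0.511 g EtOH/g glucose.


Fermentation efficiency = (actual / (0.511 * glucose)) * 100
= (92.63 / (0.511 * 193.15)) * 100
= 93.8504%

93.8504%


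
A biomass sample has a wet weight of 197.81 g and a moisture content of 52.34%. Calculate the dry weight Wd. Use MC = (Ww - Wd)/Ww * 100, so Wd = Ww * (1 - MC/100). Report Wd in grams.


Wd = Ww * (1 - MC/100)
= 197.81 * (1 - 52.34/100)
= 94.2762 g

94.2762 g


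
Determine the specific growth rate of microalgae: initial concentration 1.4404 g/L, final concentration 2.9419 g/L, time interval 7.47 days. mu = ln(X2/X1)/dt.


mu = ln(X2/X1) / dt
= ln(2.9419/1.4404) / 7.47
= 0.0956 per day

0.0956 per day


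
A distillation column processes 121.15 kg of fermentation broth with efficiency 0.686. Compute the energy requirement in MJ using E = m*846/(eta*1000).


E = m * 846 / (eta * 1000)
= 121.15 * 846 / (0.686 * 1000)
= 149.4066 MJ

149.4066 MJ


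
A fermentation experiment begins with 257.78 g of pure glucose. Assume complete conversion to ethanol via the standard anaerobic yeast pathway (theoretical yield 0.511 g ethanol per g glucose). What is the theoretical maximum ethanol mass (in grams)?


Theoretical ethanol yield: m_EtOH = 0.511 * m_glucose
m_EtOH = 0.511 * 257.78 = 131.7256 g

131.7256 g


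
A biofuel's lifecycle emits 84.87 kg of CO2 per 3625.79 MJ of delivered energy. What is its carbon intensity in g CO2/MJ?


CI = CO2 * 1000 / E
= 84.87 * 1000 / 3625.79
= 23.4073 g CO2/MJ

23.4073 g CO2/MJ


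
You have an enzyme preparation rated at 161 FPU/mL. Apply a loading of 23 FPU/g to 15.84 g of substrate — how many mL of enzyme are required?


V = dosage * m_sub / activity
V = 23 * 15.84 / 161
V = 2.2629 mL

2.2629 mL


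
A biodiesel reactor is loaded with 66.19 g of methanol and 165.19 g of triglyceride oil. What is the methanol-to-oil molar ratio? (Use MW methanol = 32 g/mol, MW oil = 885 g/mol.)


Molar ratio = n_MeOH / n_oil = (MeOH/32) / (oil/885) = (MeOH * 885) / (32 * oil)
= (66.19 * 885) / (32 * 165.19)
= 11.0816

11.0816


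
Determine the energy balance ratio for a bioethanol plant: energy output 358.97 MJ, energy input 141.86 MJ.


EROI = E_out / E_in
= 358.97 / 141.86
= 2.5305

2.5305


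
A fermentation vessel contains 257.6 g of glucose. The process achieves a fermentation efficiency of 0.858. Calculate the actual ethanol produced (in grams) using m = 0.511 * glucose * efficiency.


Actual ethanol: m = 0.511 * 257.6 * 0.858
m = 112.9416 g

112.9416 g


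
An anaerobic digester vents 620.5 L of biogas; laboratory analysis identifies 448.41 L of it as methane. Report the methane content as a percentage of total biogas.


CH4% = V_CH4 / V_total * 100
= 448.41 / 620.5 * 100
= 72.2659%

72.2659%


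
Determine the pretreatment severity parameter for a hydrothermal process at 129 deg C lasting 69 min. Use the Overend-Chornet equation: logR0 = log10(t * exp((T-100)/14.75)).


logR0 = log10(t * exp((T - 100) / 14.75))
= log10(69 * exp((129 - 100) / 14.75))
= 2.6927

2.6927


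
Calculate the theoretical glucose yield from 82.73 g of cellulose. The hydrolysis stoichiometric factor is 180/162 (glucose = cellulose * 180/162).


glucose = cellulose * 180/162
= 82.73 * 180/162
= 91.9222 g

91.9222 g


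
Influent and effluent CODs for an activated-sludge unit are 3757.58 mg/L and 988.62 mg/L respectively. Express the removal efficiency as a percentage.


eta = (COD_in - COD_out) / COD_in * 100
= (3757.58 - 988.62) / 3757.58 * 100
= 73.6900%

73.6900%


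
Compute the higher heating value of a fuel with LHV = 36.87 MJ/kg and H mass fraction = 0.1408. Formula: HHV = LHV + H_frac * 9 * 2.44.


HHV = LHV + H_frac * 9 * 2.44
= 36.87 + 0.1408 * 9 * 2.44
= 39.9620 MJ/kg

39.9620 MJ/kg


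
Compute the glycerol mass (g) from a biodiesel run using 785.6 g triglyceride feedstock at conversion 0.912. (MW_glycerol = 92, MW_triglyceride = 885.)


glycerol = oil * conv * (92/885)
= 785.6 * 0.912 * 92 / 885
= 74.4802 g

74.4802 g


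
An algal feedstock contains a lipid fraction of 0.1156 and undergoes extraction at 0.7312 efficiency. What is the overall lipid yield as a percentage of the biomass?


Y = lipid_content * extraction_eff * 100
= 0.1156 * 0.7312 * 100
= 8.4527%

8.4527%


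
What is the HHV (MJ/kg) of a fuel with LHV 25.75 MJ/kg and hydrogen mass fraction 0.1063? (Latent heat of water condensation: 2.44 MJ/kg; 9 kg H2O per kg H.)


HHV = LHV + H_frac * 9 * 2.44
= 25.75 + 0.1063 * 9 * 2.44
= 28.0843 MJ/kg

28.0843 MJ/kg


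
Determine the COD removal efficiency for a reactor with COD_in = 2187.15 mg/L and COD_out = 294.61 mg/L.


eta = (COD_in - COD_out) / COD_in * 100
= (2187.15 - 294.61) / 2187.15 * 100
= 86.5300%

86.5300%


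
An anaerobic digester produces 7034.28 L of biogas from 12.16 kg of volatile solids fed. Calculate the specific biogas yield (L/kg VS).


Y = V / VS
= 7034.28 / 12.16
= 578.4770 L/kg VS

578.4770 L/kg VS


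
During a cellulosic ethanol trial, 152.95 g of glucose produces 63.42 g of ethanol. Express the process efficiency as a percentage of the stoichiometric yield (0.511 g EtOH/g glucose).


Fermentation efficiency = (actual / (0.511 * glucose)) * 100
= (63.42 / (0.511 * 152.95)) * 100
= 81.1439%

81.1439%


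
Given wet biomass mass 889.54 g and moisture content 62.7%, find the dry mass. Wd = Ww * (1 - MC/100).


Wd = Ww * (1 - MC/100)
= 889.54 * (1 - 62.7/100)
= 331.7984 g

331.7984 g


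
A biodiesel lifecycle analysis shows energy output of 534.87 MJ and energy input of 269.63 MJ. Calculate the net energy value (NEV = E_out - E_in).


NEV = E_out - E_in
= 534.87 - 269.63
= 265.2400 MJ

265.2400 MJ


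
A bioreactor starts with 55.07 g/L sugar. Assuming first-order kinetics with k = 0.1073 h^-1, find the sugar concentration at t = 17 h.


S = S0 * exp(-k * t)
S = 55.07 * exp(-0.1073 * 17)
S = 8.8862 g/L

8.8862 g/L


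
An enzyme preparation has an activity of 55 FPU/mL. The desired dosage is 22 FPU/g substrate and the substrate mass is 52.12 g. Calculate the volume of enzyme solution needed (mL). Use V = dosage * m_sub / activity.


V = dosage * m_sub / activity
V = 22 * 52.12 / 55
V = 20.8480 mL

20.8480 mL


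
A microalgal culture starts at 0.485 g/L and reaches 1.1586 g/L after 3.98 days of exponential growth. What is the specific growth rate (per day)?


mu = ln(X2/X1) / dt
= ln(1.1586/0.485) / 3.98
= 0.2188 per day

0.2188 per day


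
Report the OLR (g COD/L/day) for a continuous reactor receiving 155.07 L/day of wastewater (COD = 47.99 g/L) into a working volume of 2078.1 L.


OLR = Q * S / V
= 155.07 * 47.99 / 2078.1
= 3.5811 g/L/day

3.5811 g/L/day


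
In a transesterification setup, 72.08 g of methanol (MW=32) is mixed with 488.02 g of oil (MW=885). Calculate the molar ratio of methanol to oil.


Molar ratio = n_MeOH / n_oil = (MeOH/32) / (oil/885) = (MeOH * 885) / (32 * oil)
= (72.08 * 885) / (32 * 488.02)
= 4.0848

4.0848


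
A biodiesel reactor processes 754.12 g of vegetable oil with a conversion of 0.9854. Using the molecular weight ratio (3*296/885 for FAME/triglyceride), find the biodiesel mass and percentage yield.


m_FAME = oil * conv * (3 * 296 / 885) = oil * conv * (888/885)
= 754.12 * 0.9854 * 888 / 885
= 745.6289 g
Y = m_FAME / oil * 100 = conv * (888/885) * 100
= 0.9854 * 888 / 885 * 100
= 98.87%

745.6289 g FAME; Y = 98.87%


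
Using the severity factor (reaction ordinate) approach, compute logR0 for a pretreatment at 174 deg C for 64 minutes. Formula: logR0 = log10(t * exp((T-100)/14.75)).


logR0 = log10(t * exp((T - 100) / 14.75))
= log10(64 * exp((174 - 100) / 14.75))
= 3.9850

3.9850


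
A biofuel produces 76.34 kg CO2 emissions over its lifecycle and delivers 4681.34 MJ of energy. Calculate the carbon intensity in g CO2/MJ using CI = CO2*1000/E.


CI = CO2 * 1000 / E
= 76.34 * 1000 / 4681.34
= 16.3073 g CO2/MJ

16.3073 g CO2/MJ


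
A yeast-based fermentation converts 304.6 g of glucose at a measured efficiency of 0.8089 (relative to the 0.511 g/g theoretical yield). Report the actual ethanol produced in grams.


Actual ethanol: m = 0.511 * 304.6 * 0.8089
m = 125.9058 g

125.9058 g


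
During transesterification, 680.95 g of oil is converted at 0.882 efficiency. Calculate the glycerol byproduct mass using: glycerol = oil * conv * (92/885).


glycerol = oil * conv * (92/885)
= 680.95 * 0.882 * 92 / 885
= 62.4350 g

62.4350 g


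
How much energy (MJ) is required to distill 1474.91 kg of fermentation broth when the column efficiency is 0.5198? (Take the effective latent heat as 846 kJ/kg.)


E = m * 846 / (eta * 1000)
= 1474.91 * 846 / (0.5198 * 1000)
= 2400.4884 MJ

2400.4884 MJ


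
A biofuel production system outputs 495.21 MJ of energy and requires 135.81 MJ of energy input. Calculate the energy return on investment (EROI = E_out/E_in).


EROI = E_out / E_in
= 495.21 / 135.81
= 3.6463

3.6463


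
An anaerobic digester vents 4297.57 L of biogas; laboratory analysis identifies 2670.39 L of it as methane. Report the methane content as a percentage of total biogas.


CH4% = V_CH4 / V_total * 100
= 2670.39 / 4297.57 * 100
= 62.1372%

62.1372%


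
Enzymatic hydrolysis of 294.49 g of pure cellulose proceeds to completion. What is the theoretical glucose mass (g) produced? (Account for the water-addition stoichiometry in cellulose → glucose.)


glucose = cellulose * 180/162
= 294.49 * 180/162
= 327.2111 g

327.2111 g


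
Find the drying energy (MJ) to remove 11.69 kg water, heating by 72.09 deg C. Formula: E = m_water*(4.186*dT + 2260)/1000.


E = m_water * (4.186 * dT + 2260) / 1000
= 11.69 * (4.186 * 72.09 + 2260) / 1000
= 29.9471 MJ

29.9471 MJ


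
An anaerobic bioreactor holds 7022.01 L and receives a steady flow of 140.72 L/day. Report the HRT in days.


HRT = V / Q
= 7022.01 / 140.72
= 49.9006 days

49.9006 days


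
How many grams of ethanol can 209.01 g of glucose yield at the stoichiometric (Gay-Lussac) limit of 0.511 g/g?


Theoretical ethanol yield: m_EtOH = 0.511 * m_glucose
m_EtOH = 0.511 * 209.01 = 106.8041 g

106.8041 g


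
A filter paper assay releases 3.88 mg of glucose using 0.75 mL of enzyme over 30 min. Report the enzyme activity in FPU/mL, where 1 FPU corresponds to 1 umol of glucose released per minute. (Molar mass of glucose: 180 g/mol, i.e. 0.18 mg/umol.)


Activity = glucose_mg / (0.18 mg/umol * V_mL * t_min)
= 3.88 / (0.18 * 0.75 * 30)
= 0.9580 FPU/mL

0.9580 FPU/mL


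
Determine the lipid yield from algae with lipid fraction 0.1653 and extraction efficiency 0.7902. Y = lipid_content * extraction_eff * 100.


Y = lipid_content * extraction_eff * 100
= 0.1653 * 0.7902 * 100
= 13.0620%

13.0620%


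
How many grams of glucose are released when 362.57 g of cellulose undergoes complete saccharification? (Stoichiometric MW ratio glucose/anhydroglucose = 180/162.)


glucose = cellulose * 180/162
= 362.57 * 180/162
= 402.8556 g

402.8556 g


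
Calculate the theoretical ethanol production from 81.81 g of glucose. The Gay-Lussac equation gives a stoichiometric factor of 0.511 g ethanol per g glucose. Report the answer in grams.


Theoretical ethanol yield: m_EtOH = 0.511 * m_glucose
m_EtOH = 0.511 * 81.81 = 41.8049 g

41.8049 g


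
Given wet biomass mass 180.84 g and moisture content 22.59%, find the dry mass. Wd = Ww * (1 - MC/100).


Wd = Ww * (1 - MC/100)
= 180.84 * (1 - 22.59/100)
= 139.9882 g

139.9882 g


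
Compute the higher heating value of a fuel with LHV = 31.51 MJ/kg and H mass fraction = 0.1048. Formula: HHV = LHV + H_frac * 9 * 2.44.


HHV = LHV + H_frac * 9 * 2.44
= 31.51 + 0.1048 * 9 * 2.44
= 33.8114 MJ/kg

33.8114 MJ/kg


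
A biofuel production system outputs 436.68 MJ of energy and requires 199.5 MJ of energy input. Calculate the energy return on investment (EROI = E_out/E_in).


EROI = E_out / E_in
= 436.68 / 199.5
= 2.1889

2.1889


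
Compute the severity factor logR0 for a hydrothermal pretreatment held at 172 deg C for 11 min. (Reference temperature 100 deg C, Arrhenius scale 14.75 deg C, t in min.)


logR0 = log10(t * exp((T - 100) / 14.75))
= log10(11 * exp((172 - 100) / 14.75))
= 3.1613

3.1613


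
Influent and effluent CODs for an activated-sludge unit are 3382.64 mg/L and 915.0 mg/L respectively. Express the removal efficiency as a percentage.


eta = (COD_in - COD_out) / COD_in * 100
= (3382.64 - 915.0) / 3382.64 * 100
= 72.9501%

72.9501%


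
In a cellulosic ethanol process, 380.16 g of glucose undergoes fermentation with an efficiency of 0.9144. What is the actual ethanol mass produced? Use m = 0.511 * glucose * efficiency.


Actual ethanol: m = 0.511 * 380.16 * 0.9144
m = 177.6330 g

177.6330 g


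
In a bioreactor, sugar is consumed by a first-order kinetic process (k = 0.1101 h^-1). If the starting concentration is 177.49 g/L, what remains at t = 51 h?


S = S0 * exp(-k * t)
S = 177.49 * exp(-0.1101 * 51)
S = 0.6465 g/L

0.6465 g/L


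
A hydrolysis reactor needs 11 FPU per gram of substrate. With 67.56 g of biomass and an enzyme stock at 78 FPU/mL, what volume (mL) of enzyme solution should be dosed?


V = dosage * m_sub / activity
V = 11 * 67.56 / 78
V = 9.5277 mL

9.5277 mL


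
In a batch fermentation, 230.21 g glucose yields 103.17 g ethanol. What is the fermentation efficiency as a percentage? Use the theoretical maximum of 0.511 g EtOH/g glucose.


Fermentation efficiency = (actual / (0.511 * glucose)) * 100
= (103.17 / (0.511 * 230.21)) * 100
= 87.7018%

87.7018%


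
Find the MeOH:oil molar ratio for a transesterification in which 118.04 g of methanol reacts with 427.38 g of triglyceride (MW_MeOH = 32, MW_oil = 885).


Molar ratio = n_MeOH / n_oil = (MeOH/32) / (oil/885) = (MeOH * 885) / (32 * oil)
= (118.04 * 885) / (32 * 427.38)
= 7.6385

7.6385


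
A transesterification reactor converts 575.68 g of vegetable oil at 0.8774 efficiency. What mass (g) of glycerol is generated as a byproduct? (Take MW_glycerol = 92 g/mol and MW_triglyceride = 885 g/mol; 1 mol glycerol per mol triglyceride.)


glycerol = oil * conv * (92/885)
= 575.68 * 0.8774 * 92 / 885
= 52.5077 g

52.5077 g


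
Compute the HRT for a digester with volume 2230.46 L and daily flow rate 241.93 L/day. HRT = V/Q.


HRT = V / Q
= 2230.46 / 241.93
= 9.2194 days

9.2194 days


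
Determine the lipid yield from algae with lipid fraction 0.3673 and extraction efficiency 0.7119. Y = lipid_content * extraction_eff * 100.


Y = lipid_content * extraction_eff * 100
= 0.3673 * 0.7119 * 100
= 26.1481%

26.1481%


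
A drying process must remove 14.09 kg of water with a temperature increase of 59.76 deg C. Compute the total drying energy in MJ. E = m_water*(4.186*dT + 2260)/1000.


E = m_water * (4.186 * dT + 2260) / 1000
= 14.09 * (4.186 * 59.76 + 2260) / 1000
= 35.3681 MJ

35.3681 MJ


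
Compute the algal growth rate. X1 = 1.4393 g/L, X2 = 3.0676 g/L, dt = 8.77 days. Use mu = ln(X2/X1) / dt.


mu = ln(X2/X1) / dt
= ln(3.0676/1.4393) / 8.77
= 0.0863 per day

0.0863 per day


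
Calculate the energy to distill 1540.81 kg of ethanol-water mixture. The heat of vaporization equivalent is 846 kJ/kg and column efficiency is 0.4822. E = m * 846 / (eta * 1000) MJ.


E = m * 846 / (eta * 1000)
= 1540.81 * 846 / (0.4822 * 1000)
= 2703.2876 MJ

2703.2876 MJ


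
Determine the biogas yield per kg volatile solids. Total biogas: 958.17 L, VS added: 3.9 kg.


Y = V / VS
= 958.17 / 3.9
= 245.6846 L/kg VS

245.6846 L/kg VS


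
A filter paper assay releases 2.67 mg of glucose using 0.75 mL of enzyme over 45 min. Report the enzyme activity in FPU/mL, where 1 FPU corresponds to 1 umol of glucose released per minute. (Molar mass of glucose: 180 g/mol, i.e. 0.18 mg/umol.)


Activity = glucose_mg / (0.18 mg/umol * V_mL * t_min)
= 2.67 / (0.18 * 0.75 * 45)
= 0.4395 FPU/mL

0.4395 FPU/mL


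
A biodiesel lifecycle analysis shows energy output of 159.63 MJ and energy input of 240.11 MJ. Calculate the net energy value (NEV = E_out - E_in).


NEV = E_out - E_in
= 159.63 - 240.11
= -80.4800 MJ

-80.4800 MJ


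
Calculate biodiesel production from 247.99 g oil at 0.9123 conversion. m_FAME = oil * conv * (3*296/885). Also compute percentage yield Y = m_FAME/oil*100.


m_FAME = oil * conv * (3 * 296 / 885) = oil * conv * (888/885)
= 247.99 * 0.9123 * 888 / 885
= 227.0082 g
Y = m_FAME / oil * 100 = conv * (888/885) * 100
= 0.9123 * 888 / 885 * 100
= 91.54%

227.0082 g FAME; Y = 91.54%


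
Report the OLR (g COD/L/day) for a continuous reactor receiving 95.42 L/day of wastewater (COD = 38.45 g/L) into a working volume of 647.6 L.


OLR = Q * S / V
= 95.42 * 38.45 / 647.6
= 5.6654 g/L/day

5.6654 g/L/day


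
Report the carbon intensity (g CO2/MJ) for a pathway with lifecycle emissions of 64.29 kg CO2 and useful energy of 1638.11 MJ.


CI = CO2 * 1000 / E
= 64.29 * 1000 / 1638.11
= 39.2464 g CO2/MJ

39.2464 g CO2/MJ


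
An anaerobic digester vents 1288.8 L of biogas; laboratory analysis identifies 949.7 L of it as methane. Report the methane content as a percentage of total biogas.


CH4% = V_CH4 / V_total * 100
= 949.7 / 1288.8 * 100
= 73.6887%

73.6887%


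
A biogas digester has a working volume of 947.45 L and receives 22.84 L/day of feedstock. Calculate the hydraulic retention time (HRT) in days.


HRT = V / Q
= 947.45 / 22.84
= 41.4820 days

41.4820 days


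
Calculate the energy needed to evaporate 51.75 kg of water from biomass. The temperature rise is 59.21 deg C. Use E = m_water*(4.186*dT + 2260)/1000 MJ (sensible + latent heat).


E = m_water * (4.186 * dT + 2260) / 1000
= 51.75 * (4.186 * 59.21 + 2260) / 1000
= 129.7814 MJ

129.7814 MJ


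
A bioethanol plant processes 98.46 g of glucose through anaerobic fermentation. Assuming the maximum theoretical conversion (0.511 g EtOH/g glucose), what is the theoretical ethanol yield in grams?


Theoretical ethanol yield: m_EtOH = 0.511 * m_glucose
m_EtOH = 0.511 * 98.46 = 50.3131 g

50.3131 g


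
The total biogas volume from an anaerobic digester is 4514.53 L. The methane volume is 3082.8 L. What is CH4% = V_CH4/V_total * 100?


CH4% = V_CH4 / V_total * 100
= 3082.8 / 4514.53 * 100
= 68.2862%

68.2862%
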